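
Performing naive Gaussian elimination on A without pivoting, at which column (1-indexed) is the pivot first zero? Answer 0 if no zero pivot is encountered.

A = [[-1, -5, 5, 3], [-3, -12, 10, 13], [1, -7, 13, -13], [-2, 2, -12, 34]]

Naive forward elimination:
R2 <- R2 - (3)*R1:  [  0   3  -5   4 ]
R3 <- R3 - (-1)*R1:  [   0  -12   18  -10 ]
R4 <- R4 - (2)*R1:  [   0   12  -22   28 ]
R3 <- R3 - (-4)*R2:  [  0   0  -2   6 ]
R4 <- R4 - (4)*R2:  [  0   0  -2  12 ]
R4 <- R4 - (1)*R3:  [ 0  0  0  6 ]
All pivots nonzero; naive elimination completes without hitting a zero pivot.

first zero-pivot column = 0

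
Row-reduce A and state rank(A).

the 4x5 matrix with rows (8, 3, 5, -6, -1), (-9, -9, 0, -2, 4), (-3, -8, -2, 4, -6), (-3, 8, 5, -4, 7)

Row reduction:
R2 <- R2 - (-9/8)*R1:  [     0  -45/8   45/8  -35/4   23/8 ]
R3 <- R3 - (-3/8)*R1:  [     0  -55/8   -1/8    7/4  -51/8 ]
R4 <- R4 - (-3/8)*R1:  [     0   73/8   55/8  -25/4   53/8 ]
R3 <- R3 - (11/9)*R2:  [     0      0     -7  112/9  -89/9 ]
R4 <- R4 - (-73/45)*R2:  [      0       0      16  -184/9  508/45 ]
R4 <- R4 - (-16/7)*R3:  [       0        0        0        8  -396/35 ]
Row echelon form:
[ 8      3     5     -6       -1 ]
[ 0  -45/8  45/8  -35/4     23/8 ]
[ 0      0    -7  112/9    -89/9 ]
[ 0      0     0      8  -396/35 ]
Nonzero rows / pivot columns: 4

rank(A) = 4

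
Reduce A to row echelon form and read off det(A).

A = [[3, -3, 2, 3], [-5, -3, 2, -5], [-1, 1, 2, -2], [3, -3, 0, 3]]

Forward elimination:
R2 <- R2 - (-5/3)*R1:  [    0    -8  16/3     0 ]
R3 <- R3 - (-1/3)*R1:  [   0    0  8/3   -1 ]
R4 <- R4 - (1)*R1:  [  0   0  -2   0 ]
R4 <- R4 - (-3/4)*R3:  [    0     0     0  -3/4 ]
Upper-triangular form:
[ 3  -3     2     3 ]
[ 0  -8  16/3     0 ]
[ 0   0   8/3    -1 ]
[ 0   0     0  -3/4 ]
det(A) = (-1)^0 * (3) * (-8) * (8/3) * (-3/4) = 48  (0 row swaps -> sign +1)

det(A) = 48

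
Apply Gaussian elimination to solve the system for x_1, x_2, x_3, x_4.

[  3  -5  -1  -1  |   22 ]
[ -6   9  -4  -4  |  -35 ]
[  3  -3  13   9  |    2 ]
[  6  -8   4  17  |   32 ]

(2, -3, -1, 0)

Forward elimination on [A|b]:
R2 <- R2 - (-2)*R1:  [  0  -1  -6  -6   9 ]
R3 <- R3 - (1)*R1:  [   0    2   14   10  -20 ]
R4 <- R4 - (2)*R1:  [   0    2    6   19  -12 ]
R3 <- R3 - (-2)*R2:  [  0   0   2  -2  -2 ]
R4 <- R4 - (-2)*R2:  [  0   0  -6   7   6 ]
R4 <- R4 - (-3)*R3:  [ 0  0  0  1  0 ]
Row echelon form:
[ 3  -5  -1  -1  |  22 ]
[ 0  -1  -6  -6  |   9 ]
[ 0   0   2  -2  |  -2 ]
[ 0   0   0   1  |   0 ]
Back-substitution:
x_4 = (0) / 1 = 0
x_3 = (-2 - (-2)*(0)) / 2 = -1
x_2 = (9 - (-6)*(-1) - (-6)*(0)) / -1 = -3
x_1 = (22 - (-5)*(-3) - (-1)*(-1) - (-1)*(0)) / 3 = 2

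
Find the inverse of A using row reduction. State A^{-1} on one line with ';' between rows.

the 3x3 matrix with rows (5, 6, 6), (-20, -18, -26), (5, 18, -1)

Gauss-Jordan on [A | I]:
R1 <- (1/5)*R1:  [   1  6/5  6/5  |  1/5    0    0 ]
R2 <- R2 - (-20)*R1:  [  0   6  -2  |   4   1   0 ]
R3 <- R3 - (5)*R1:  [  0  12  -7  |  -1   0   1 ]
R2 <- (1/6)*R2:  [    0     1  -1/3  |   2/3   1/6     0 ]
R1 <- R1 - (6/5)*R2:  [    1     0   8/5  |  -3/5  -1/5     0 ]
R3 <- R3 - (12)*R2:  [  0   0  -3  |  -9  -2   1 ]
R3 <- (1/-3)*R3:  [    0     0     1  |     3   2/3  -1/3 ]
R1 <- R1 - (8/5)*R3:  [      1       0       0  |   -27/5  -19/15    8/15 ]
R2 <- R2 - (-1/3)*R3:  [    0     1     0  |   5/3  7/18  -1/9 ]
Right block of [I | A^{-1}] is the inverse:
[ -27/5  -19/15  8/15 ]
[   5/3    7/18  -1/9 ]
[     3     2/3  -1/3 ]

inverse = [-27/5 -19/15 8/15; 5/3 7/18 -1/9; 3 2/3 -1/3]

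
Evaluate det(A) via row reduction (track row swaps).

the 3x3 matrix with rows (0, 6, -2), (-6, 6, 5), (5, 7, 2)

Forward elimination:
R1 <-> R2   (pivot in column 1 was zero)
[ -6  6   5 ]
[  0  6  -2 ]
[  5  7   2 ]
R3 <- R3 - (-5/6)*R1:  [    0    12  37/6 ]
R3 <- R3 - (2)*R2:  [    0     0  61/6 ]
Upper-triangular form:
[ -6  6     5 ]
[  0  6    -2 ]
[  0  0  61/6 ]
det(A) = (-1)^1 * (-6) * (6) * (61/6) = 366  (1 row swap -> sign -1)

det(A) = 366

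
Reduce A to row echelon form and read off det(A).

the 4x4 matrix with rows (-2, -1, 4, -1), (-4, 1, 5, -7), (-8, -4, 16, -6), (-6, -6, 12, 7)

Forward elimination:
R2 <- R2 - (2)*R1:  [  0   3  -3  -5 ]
R3 <- R3 - (4)*R1:  [  0   0   0  -2 ]
R4 <- R4 - (3)*R1:  [  0  -3   0  10 ]
R4 <- R4 - (-1)*R2:  [  0   0  -3   5 ]
R3 <-> R4   (pivot in column 3 was zero)
[ -2  -1   4  -1 ]
[  0   3  -3  -5 ]
[  0   0  -3   5 ]
[  0   0   0  -2 ]
Upper-triangular form:
[ -2  -1   4  -1 ]
[  0   3  -3  -5 ]
[  0   0  -3   5 ]
[  0   0   0  -2 ]
det(A) = (-1)^1 * (-2) * (3) * (-3) * (-2) = 36  (1 row swap -> sign -1)

det(A) = 36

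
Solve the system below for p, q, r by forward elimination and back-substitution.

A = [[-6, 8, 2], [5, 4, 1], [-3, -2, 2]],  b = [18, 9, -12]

Forward elimination on [A|b]:
R2 <- R2 - (-5/6)*R1:  [    0  32/3   8/3    24 ]
R3 <- R3 - (1/2)*R1:  [   0   -6    1  -21 ]
R3 <- R3 - (-9/16)*R2:  [     0      0    5/2  -15/2 ]
Row echelon form:
[ -6     8    2  |     18 ]
[  0  32/3  8/3  |     24 ]
[  0     0  5/2  |  -15/2 ]
Back-substitution:
r = (-15/2) / (5/2) = -3
q = (24 - (8/3)*(-3)) / (32/3) = 3
p = (18 - (8)*(3) - (2)*(-3)) / -6 = 0

(0, 3, -3)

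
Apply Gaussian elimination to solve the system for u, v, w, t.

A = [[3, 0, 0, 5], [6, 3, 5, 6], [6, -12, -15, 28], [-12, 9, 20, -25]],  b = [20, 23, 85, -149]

(5, 4, -5, 1)

Forward elimination on [A|b]:
R2 <- R2 - (2)*R1:  [   0    3    5   -4  -17 ]
R3 <- R3 - (2)*R1:  [   0  -12  -15   18   45 ]
R4 <- R4 - (-4)*R1:  [   0    9   20   -5  -69 ]
R3 <- R3 - (-4)*R2:  [   0    0    5    2  -23 ]
R4 <- R4 - (3)*R2:  [   0    0    5    7  -18 ]
R4 <- R4 - (1)*R3:  [ 0  0  0  5  5 ]
Row echelon form:
[ 3  0  0   5  |   20 ]
[ 0  3  5  -4  |  -17 ]
[ 0  0  5   2  |  -23 ]
[ 0  0  0   5  |    5 ]
Back-substitution:
t = (5) / 5 = 1
w = (-23 - (2)*(1)) / 5 = -5
v = (-17 - (5)*(-5) - (-4)*(1)) / 3 = 4
u = (20 - (5)*(1)) / 3 = 5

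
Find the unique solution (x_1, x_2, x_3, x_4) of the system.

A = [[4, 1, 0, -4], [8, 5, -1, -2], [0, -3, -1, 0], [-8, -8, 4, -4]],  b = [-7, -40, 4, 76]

Forward elimination on [A|b]:
R2 <- R2 - (2)*R1:  [   0    3   -1    6  -26 ]
R4 <- R4 - (-2)*R1:  [   0   -6    4  -12   62 ]
R3 <- R3 - (-1)*R2:  [   0    0   -2    6  -22 ]
R4 <- R4 - (-2)*R2:  [  0   0   2   0  10 ]
R4 <- R4 - (-1)*R3:  [   0    0    0    6  -12 ]
Row echelon form:
[ 4  1   0  -4  |   -7 ]
[ 0  3  -1   6  |  -26 ]
[ 0  0  -2   6  |  -22 ]
[ 0  0   0   6  |  -12 ]
Back-substitution:
x_4 = (-12) / 6 = -2
x_3 = (-22 - (6)*(-2)) / -2 = 5
x_2 = (-26 - (-1)*(5) - (6)*(-2)) / 3 = -3
x_1 = (-7 - (1)*(-3) - (-4)*(-2)) / 4 = -3

(-3, -3, 5, -2)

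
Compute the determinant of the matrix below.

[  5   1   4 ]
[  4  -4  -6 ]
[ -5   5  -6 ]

det(A) = 324

Forward elimination:
R2 <- R2 - (4/5)*R1:  [     0  -24/5  -46/5 ]
R3 <- R3 - (-1)*R1:  [  0   6  -2 ]
R3 <- R3 - (-5/4)*R2:  [     0      0  -27/2 ]
Upper-triangular form:
[ 5      1      4 ]
[ 0  -24/5  -46/5 ]
[ 0      0  -27/2 ]
det(A) = (-1)^0 * (5) * (-24/5) * (-27/2) = 324  (0 row swaps -> sign +1)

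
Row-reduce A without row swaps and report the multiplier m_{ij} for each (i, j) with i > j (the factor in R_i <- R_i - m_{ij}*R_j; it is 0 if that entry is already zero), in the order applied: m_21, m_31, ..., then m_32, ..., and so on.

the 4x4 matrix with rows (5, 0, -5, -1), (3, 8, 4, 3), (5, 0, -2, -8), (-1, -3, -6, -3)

multipliers: 3/5, 1, -1/5, 0, -3/8, -35/24

Forward elimination:
R2 <- R2 - (3/5)*R1:  [    0     8     7  18/5 ]
R3 <- R3 - (1)*R1:  [  0   0   3  -7 ]
R4 <- R4 - (-1/5)*R1:  [     0     -3     -7  -16/5 ]
R3: entry in column 2 is already 0 -> m_{32} = 0 (no row operation needed)
R4 <- R4 - (-3/8)*R2:  [      0       0   -35/8  -37/20 ]
R4 <- R4 - (-35/24)*R3:  [         0          0          0  -1447/120 ]
Multipliers (in order of application): m_{21} = 3/5, m_{31} = 1, m_{41} = -1/5, m_{32} = 0, m_{42} = -3/8, m_{43} = -35/24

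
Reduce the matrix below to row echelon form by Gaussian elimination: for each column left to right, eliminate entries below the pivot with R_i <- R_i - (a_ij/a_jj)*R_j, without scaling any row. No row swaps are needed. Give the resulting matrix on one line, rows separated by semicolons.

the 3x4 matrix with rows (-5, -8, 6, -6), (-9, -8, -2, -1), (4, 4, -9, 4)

REF = [-5 -8 6 -6; 0 32/5 -64/5 49/5; 0 0 -9 23/8]

Forward elimination:
R2 <- R2 - (9/5)*R1:  [     0   32/5  -64/5   49/5 ]
R3 <- R3 - (-4/5)*R1:  [     0  -12/5  -21/5   -4/5 ]
R3 <- R3 - (-3/8)*R2:  [    0     0    -9  23/8 ]
Row echelon form:
[ -5    -8      6    -6 ]
[  0  32/5  -64/5  49/5 ]
[  0     0     -9  23/8 ]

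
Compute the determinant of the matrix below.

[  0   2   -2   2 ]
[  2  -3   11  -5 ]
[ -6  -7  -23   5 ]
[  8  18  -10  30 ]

det(A) = -96

Forward elimination:
R1 <-> R2   (pivot in column 1 was zero)
[  2  -3   11  -5 ]
[  0   2   -2   2 ]
[ -6  -7  -23   5 ]
[  8  18  -10  30 ]
R3 <- R3 - (-3)*R1:  [   0  -16   10  -10 ]
R4 <- R4 - (4)*R1:  [   0   30  -54   50 ]
R3 <- R3 - (-8)*R2:  [  0   0  -6   6 ]
R4 <- R4 - (15)*R2:  [   0    0  -24   20 ]
R4 <- R4 - (4)*R3:  [  0   0   0  -4 ]
Upper-triangular form:
[ 2  -3  11  -5 ]
[ 0   2  -2   2 ]
[ 0   0  -6   6 ]
[ 0   0   0  -4 ]
det(A) = (-1)^1 * (2) * (2) * (-6) * (-4) = -96  (1 row swap -> sign -1)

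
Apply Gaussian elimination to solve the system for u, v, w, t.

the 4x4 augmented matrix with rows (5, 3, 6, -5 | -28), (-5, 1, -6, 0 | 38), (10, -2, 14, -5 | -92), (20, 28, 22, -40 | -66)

(-3, 5, -3, 2)

Forward elimination on [A|b]:
R2 <- R2 - (-1)*R1:  [  0   4   0  -5  10 ]
R3 <- R3 - (2)*R1:  [   0   -8    2    5  -36 ]
R4 <- R4 - (4)*R1:  [   0   16   -2  -20   46 ]
R3 <- R3 - (-2)*R2:  [   0    0    2   -5  -16 ]
R4 <- R4 - (4)*R2:  [  0   0  -2   0   6 ]
R4 <- R4 - (-1)*R3:  [   0    0    0   -5  -10 ]
Row echelon form:
[ 5  3  6  -5  |  -28 ]
[ 0  4  0  -5  |   10 ]
[ 0  0  2  -5  |  -16 ]
[ 0  0  0  -5  |  -10 ]
Back-substitution:
t = (-10) / -5 = 2
w = (-16 - (-5)*(2)) / 2 = -3
v = (10 - (-5)*(2)) / 4 = 5
u = (-28 - (3)*(5) - (6)*(-3) - (-5)*(2)) / 5 = -3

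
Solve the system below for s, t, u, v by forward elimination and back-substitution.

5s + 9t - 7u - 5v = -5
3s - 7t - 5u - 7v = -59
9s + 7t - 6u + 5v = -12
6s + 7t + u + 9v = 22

Forward elimination on [A|b]:
R2 <- R2 - (3/5)*R1:  [     0  -62/5   -4/5     -4    -56 ]
R3 <- R3 - (9/5)*R1:  [     0  -46/5   33/5     14     -3 ]
R4 <- R4 - (6/5)*R1:  [     0  -19/5   47/5     15     28 ]
R3 <- R3 - (23/31)*R2:  [       0        0   223/31   526/31  1195/31 ]
R4 <- R4 - (19/62)*R2:  [       0        0   299/31   503/31  1400/31 ]
R4 <- R4 - (299/223)*R3:  [         0          0          0  -1455/223  -1455/223 ]
Row echelon form:
[ 5      9      -7         -5  |         -5 ]
[ 0  -62/5    -4/5         -4  |        -56 ]
[ 0      0  223/31     526/31  |    1195/31 ]
[ 0      0       0  -1455/223  |  -1455/223 ]
Back-substitution:
v = (-1455/223) / (-1455/223) = 1
u = (1195/31 - (526/31)*(1)) / (223/31) = 3
t = (-56 - (-4/5)*(3) - (-4)*(1)) / (-62/5) = 4
s = (-5 - (9)*(4) - (-7)*(3) - (-5)*(1)) / 5 = -3

(-3, 4, 3, 1)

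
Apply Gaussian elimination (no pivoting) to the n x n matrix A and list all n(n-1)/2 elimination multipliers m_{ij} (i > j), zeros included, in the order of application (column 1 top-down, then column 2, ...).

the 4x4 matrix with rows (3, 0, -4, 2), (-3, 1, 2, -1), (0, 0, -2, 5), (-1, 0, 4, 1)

multipliers: -1, 0, -1/3, 0, 0, -4/3

Forward elimination:
R2 <- R2 - (-1)*R1:  [  0   1  -2   1 ]
R3: entry in column 1 is already 0 -> m_{31} = 0 (no row operation needed)
R4 <- R4 - (-1/3)*R1:  [   0    0  8/3  5/3 ]
R3: entry in column 2 is already 0 -> m_{32} = 0 (no row operation needed)
R4: entry in column 2 is already 0 -> m_{42} = 0 (no row operation needed)
R4 <- R4 - (-4/3)*R3:  [    0     0     0  25/3 ]
Multipliers (in order of application): m_{21} = -1, m_{31} = 0, m_{41} = -1/3, m_{32} = 0, m_{42} = 0, m_{43} = -4/3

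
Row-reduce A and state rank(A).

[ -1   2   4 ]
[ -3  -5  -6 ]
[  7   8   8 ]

rank(A) = 2

Row reduction:
R2 <- R2 - (3)*R1:  [   0  -11  -18 ]
R3 <- R3 - (-7)*R1:  [  0  22  36 ]
R3 <- R3 - (-2)*R2:  [ 0  0  0 ]
Row echelon form:
[ -1    2    4 ]
[  0  -11  -18 ]
[  0    0    0 ]
Nonzero rows / pivot columns: 2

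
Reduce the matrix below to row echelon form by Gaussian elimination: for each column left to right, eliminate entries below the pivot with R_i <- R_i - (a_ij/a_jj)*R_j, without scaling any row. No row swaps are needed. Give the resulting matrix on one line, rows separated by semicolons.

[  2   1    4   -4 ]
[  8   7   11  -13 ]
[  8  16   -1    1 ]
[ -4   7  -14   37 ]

REF = [2 1 4 -4; 0 3 -5 3; 0 0 3 5; 0 0 0 5]

Forward elimination:
R2 <- R2 - (4)*R1:  [  0   3  -5   3 ]
R3 <- R3 - (4)*R1:  [   0   12  -17   17 ]
R4 <- R4 - (-2)*R1:  [  0   9  -6  29 ]
R3 <- R3 - (4)*R2:  [ 0  0  3  5 ]
R4 <- R4 - (3)*R2:  [  0   0   9  20 ]
R4 <- R4 - (3)*R3:  [ 0  0  0  5 ]
Row echelon form:
[ 2  1   4  -4 ]
[ 0  3  -5   3 ]
[ 0  0   3   5 ]
[ 0  0   0   5 ]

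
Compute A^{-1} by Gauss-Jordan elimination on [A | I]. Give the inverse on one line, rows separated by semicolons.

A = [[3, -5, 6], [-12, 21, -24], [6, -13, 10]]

inverse = [17 14/3 1; 4 1 0; -5 -3/2 -1/2]

Gauss-Jordan on [A | I]:
R1 <- (1/3)*R1:  [    1  -5/3     2  |   1/3     0     0 ]
R2 <- R2 - (-12)*R1:  [ 0  1  0  |  4  1  0 ]
R3 <- R3 - (6)*R1:  [  0  -3  -2  |  -2   0   1 ]
R1 <- R1 - (-5/3)*R2:  [   1    0    2  |    7  5/3    0 ]
R3 <- R3 - (-3)*R2:  [  0   0  -2  |  10   3   1 ]
R3 <- (1/-2)*R3:  [    0     0     1  |    -5  -3/2  -1/2 ]
R1 <- R1 - (2)*R3:  [    1     0     0  |    17  14/3     1 ]
Right block of [I | A^{-1}] is the inverse:
[ 17  14/3     1 ]
[  4     1     0 ]
[ -5  -3/2  -1/2 ]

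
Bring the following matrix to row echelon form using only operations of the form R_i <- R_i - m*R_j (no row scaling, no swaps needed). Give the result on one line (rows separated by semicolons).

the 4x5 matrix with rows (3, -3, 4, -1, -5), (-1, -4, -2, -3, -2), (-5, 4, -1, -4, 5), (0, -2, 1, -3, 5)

Forward elimination:
R2 <- R2 - (-1/3)*R1:  [     0     -5   -2/3  -10/3  -11/3 ]
R3 <- R3 - (-5/3)*R1:  [     0     -1   17/3  -17/3  -10/3 ]
R3 <- R3 - (1/5)*R2:  [     0      0   29/5     -5  -13/5 ]
R4 <- R4 - (2/5)*R2:  [     0      0  19/15   -5/3  97/15 ]
R4 <- R4 - (19/87)*R3:  [      0       0       0  -50/87  204/29 ]
Row echelon form:
[ 3  -3     4      -1      -5 ]
[ 0  -5  -2/3   -10/3   -11/3 ]
[ 0   0  29/5      -5   -13/5 ]
[ 0   0     0  -50/87  204/29 ]

REF = [3 -3 4 -1 -5; 0 -5 -2/3 -10/3 -11/3; 0 0 29/5 -5 -13/5; 0 0 0 -50/87 204/29]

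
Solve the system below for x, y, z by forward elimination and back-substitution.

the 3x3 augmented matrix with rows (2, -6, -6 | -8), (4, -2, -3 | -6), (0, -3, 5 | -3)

(-1, 1, 0)

Forward elimination on [A|b]:
R2 <- R2 - (2)*R1:  [  0  10   9  10 ]
R3 <- R3 - (-3/10)*R2:  [     0      0  77/10      0 ]
Row echelon form:
[ 2  -6     -6  |  -8 ]
[ 0  10      9  |  10 ]
[ 0   0  77/10  |   0 ]
Back-substitution:
z = (0) / (77/10) = 0
y = (10 - (9)*(0)) / 10 = 1
x = (-8 - (-6)*(1) - (-6)*(0)) / 2 = -1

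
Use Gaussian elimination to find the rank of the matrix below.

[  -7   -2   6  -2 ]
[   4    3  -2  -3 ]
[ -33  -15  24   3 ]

Row reduction:
R2 <- R2 - (-4/7)*R1:  [     0   13/7   10/7  -29/7 ]
R3 <- R3 - (33/7)*R1:  [     0  -39/7  -30/7   87/7 ]
R3 <- R3 - (-3)*R2:  [ 0  0  0  0 ]
Row echelon form:
[ -7    -2     6     -2 ]
[  0  13/7  10/7  -29/7 ]
[  0     0     0      0 ]
Nonzero rows / pivot columns: 2

rank(A) = 2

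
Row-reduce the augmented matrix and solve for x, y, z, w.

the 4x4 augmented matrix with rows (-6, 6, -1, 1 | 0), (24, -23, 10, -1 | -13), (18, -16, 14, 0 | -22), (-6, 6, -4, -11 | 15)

Forward elimination on [A|b]:
R2 <- R2 - (-4)*R1:  [   0    1    6    3  -13 ]
R3 <- R3 - (-3)*R1:  [   0    2   11    3  -22 ]
R4 <- R4 - (1)*R1:  [   0    0   -3  -12   15 ]
R3 <- R3 - (2)*R2:  [  0   0  -1  -3   4 ]
R4 <- R4 - (3)*R3:  [  0   0   0  -3   3 ]
Row echelon form:
[ -6  6  -1   1  |    0 ]
[  0  1   6   3  |  -13 ]
[  0  0  -1  -3  |    4 ]
[  0  0   0  -3  |    3 ]
Back-substitution:
w = (3) / -3 = -1
z = (4 - (-3)*(-1)) / -1 = -1
y = (-13 - (6)*(-1) - (3)*(-1)) / 1 = -4
x = (0 - (6)*(-4) - (-1)*(-1) - (1)*(-1)) / -6 = -4

(-4, -4, -1, -1)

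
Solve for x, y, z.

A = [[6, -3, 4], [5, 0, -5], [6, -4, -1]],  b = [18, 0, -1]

Forward elimination on [A|b]:
R2 <- R2 - (5/6)*R1:  [     0    5/2  -25/3    -15 ]
R3 <- R3 - (1)*R1:  [   0   -1   -5  -19 ]
R3 <- R3 - (-2/5)*R2:  [     0      0  -25/3    -25 ]
Row echelon form:
[ 6   -3      4  |   18 ]
[ 0  5/2  -25/3  |  -15 ]
[ 0    0  -25/3  |  -25 ]
Back-substitution:
z = (-25) / (-25/3) = 3
y = (-15 - (-25/3)*(3)) / (5/2) = 4
x = (18 - (-3)*(4) - (4)*(3)) / 6 = 3

(3, 4, 3)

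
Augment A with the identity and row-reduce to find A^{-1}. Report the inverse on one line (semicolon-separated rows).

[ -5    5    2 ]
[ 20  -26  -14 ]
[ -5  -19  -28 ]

Gauss-Jordan on [A | I]:
R1 <- (1/-5)*R1:  [    1    -1  -2/5  |  -1/5     0     0 ]
R2 <- R2 - (20)*R1:  [  0  -6  -6  |   4   1   0 ]
R3 <- R3 - (-5)*R1:  [   0  -24  -30  |   -1    0    1 ]
R2 <- (1/-6)*R2:  [    0     1     1  |  -2/3  -1/6     0 ]
R1 <- R1 - (-1)*R2:  [      1       0     3/5  |  -13/15    -1/6       0 ]
R3 <- R3 - (-24)*R2:  [   0    0   -6  |  -17   -4    1 ]
R3 <- (1/-6)*R3:  [    0     0     1  |  17/6   2/3  -1/6 ]
R1 <- R1 - (3/5)*R3:  [      1       0       0  |  -77/30  -17/30    1/10 ]
R2 <- R2 - (1)*R3:  [    0     1     0  |  -7/2  -5/6   1/6 ]
Right block of [I | A^{-1}] is the inverse:
[ -77/30  -17/30  1/10 ]
[   -7/2    -5/6   1/6 ]
[   17/6     2/3  -1/6 ]

inverse = [-77/30 -17/30 1/10; -7/2 -5/6 1/6; 17/6 2/3 -1/6]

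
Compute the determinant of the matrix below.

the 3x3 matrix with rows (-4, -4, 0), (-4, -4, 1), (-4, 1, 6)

Forward elimination:
R2 <- R2 - (1)*R1:  [ 0  0  1 ]
R3 <- R3 - (1)*R1:  [ 0  5  6 ]
R2 <-> R3   (pivot in column 2 was zero)
[ -4  -4  0 ]
[  0   5  6 ]
[  0   0  1 ]
Upper-triangular form:
[ -4  -4  0 ]
[  0   5  6 ]
[  0   0  1 ]
det(A) = (-1)^1 * (-4) * (5) * (1) = 20  (1 row swap -> sign -1)

det(A) = 20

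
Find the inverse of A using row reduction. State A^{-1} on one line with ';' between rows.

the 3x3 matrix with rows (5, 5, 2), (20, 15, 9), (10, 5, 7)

Gauss-Jordan on [A | I]:
R1 <- (1/5)*R1:  [   1    1  2/5  |  1/5    0    0 ]
R2 <- R2 - (20)*R1:  [  0  -5   1  |  -4   1   0 ]
R3 <- R3 - (10)*R1:  [  0  -5   3  |  -2   0   1 ]
R2 <- (1/-5)*R2:  [    0     1  -1/5  |   4/5  -1/5     0 ]
R1 <- R1 - (1)*R2:  [    1     0   3/5  |  -3/5   1/5     0 ]
R3 <- R3 - (-5)*R2:  [  0   0   2  |   2  -1   1 ]
R3 <- (1/2)*R3:  [    0     0     1  |     1  -1/2   1/2 ]
R1 <- R1 - (3/5)*R3:  [     1      0      0  |   -6/5    1/2  -3/10 ]
R2 <- R2 - (-1/5)*R3:  [     0      1      0  |      1  -3/10   1/10 ]
Right block of [I | A^{-1}] is the inverse:
[ -6/5    1/2  -3/10 ]
[    1  -3/10   1/10 ]
[    1   -1/2    1/2 ]

inverse = [-6/5 1/2 -3/10; 1 -3/10 1/10; 1 -1/2 1/2]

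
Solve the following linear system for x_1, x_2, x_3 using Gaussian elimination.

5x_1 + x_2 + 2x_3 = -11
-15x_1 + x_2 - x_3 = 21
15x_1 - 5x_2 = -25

(-1, 2, -4)

Forward elimination on [A|b]:
R2 <- R2 - (-3)*R1:  [   0    4    5  -12 ]
R3 <- R3 - (3)*R1:  [  0  -8  -6   8 ]
R3 <- R3 - (-2)*R2:  [   0    0    4  -16 ]
Row echelon form:
[ 5  1  2  |  -11 ]
[ 0  4  5  |  -12 ]
[ 0  0  4  |  -16 ]
Back-substitution:
x_3 = (-16) / 4 = -4
x_2 = (-12 - (5)*(-4)) / 4 = 2
x_1 = (-11 - (1)*(2) - (2)*(-4)) / 5 = -1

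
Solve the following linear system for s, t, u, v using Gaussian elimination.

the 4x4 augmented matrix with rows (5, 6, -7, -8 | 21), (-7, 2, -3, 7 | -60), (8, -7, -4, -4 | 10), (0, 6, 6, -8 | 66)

Forward elimination on [A|b]:
R2 <- R2 - (-7/5)*R1:  [      0    52/5   -64/5   -21/5  -153/5 ]
R3 <- R3 - (8/5)*R1:  [      0   -83/5    36/5    44/5  -118/5 ]
R3 <- R3 - (-83/52)*R2:  [        0         0   -172/13    109/52  -3767/52 ]
R4 <- R4 - (15/26)*R2:  [       0        0   174/13  -145/26  2175/26 ]
R4 <- R4 - (-87/86)*R3:  [         0          0          0  -1189/344   3567/344 ]
Row echelon form:
[ 5     6       -7         -8  |        21 ]
[ 0  52/5    -64/5      -21/5  |    -153/5 ]
[ 0     0  -172/13     109/52  |  -3767/52 ]
[ 0     0        0  -1189/344  |  3567/344 ]
Back-substitution:
v = (3567/344) / (-1189/344) = -3
u = (-3767/52 - (109/52)*(-3)) / (-172/13) = 5
t = (-153/5 - (-64/5)*(5) - (-21/5)*(-3)) / (52/5) = 2
s = (21 - (6)*(2) - (-7)*(5) - (-8)*(-3)) / 5 = 4

(4, 2, 5, -3)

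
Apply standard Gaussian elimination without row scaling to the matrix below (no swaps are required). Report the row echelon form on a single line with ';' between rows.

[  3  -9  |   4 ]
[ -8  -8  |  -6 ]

Forward elimination:
R2 <- R2 - (-8/3)*R1:  [    0   -32  14/3 ]
Row echelon form:
[ 3   -9  |     4 ]
[ 0  -32  |  14/3 ]

REF = [3 -9 4; 0 -32 14/3]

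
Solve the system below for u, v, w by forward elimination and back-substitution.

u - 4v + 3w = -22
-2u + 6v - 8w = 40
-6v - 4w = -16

Forward elimination on [A|b]:
R2 <- R2 - (-2)*R1:  [  0  -2  -2  -4 ]
R3 <- R3 - (3)*R2:  [  0   0   2  -4 ]
Row echelon form:
[ 1  -4   3  |  -22 ]
[ 0  -2  -2  |   -4 ]
[ 0   0   2  |   -4 ]
Back-substitution:
w = (-4) / 2 = -2
v = (-4 - (-2)*(-2)) / -2 = 4
u = (-22 - (-4)*(4) - (3)*(-2)) / 1 = 0

(0, 4, -2)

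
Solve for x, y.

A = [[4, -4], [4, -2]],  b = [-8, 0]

Forward elimination on [A|b]:
R2 <- R2 - (1)*R1:  [ 0  2  8 ]
Row echelon form:
[ 4  -4  |  -8 ]
[ 0   2  |   8 ]
Back-substitution:
y = (8) / 2 = 4
x = (-8 - (-4)*(4)) / 4 = 2

(2, 4)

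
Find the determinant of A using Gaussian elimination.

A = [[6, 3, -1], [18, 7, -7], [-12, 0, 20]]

det(A) = -72

Forward elimination:
R2 <- R2 - (3)*R1:  [  0  -2  -4 ]
R3 <- R3 - (-2)*R1:  [  0   6  18 ]
R3 <- R3 - (-3)*R2:  [ 0  0  6 ]
Upper-triangular form:
[ 6   3  -1 ]
[ 0  -2  -4 ]
[ 0   0   6 ]
det(A) = (-1)^0 * (6) * (-2) * (6) = -72  (0 row swaps -> sign +1)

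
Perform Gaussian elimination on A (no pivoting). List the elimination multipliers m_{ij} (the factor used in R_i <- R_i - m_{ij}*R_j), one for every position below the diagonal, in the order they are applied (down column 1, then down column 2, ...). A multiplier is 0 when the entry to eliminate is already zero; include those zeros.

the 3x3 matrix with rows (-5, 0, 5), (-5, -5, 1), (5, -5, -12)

Forward elimination:
R2 <- R2 - (1)*R1:  [  0  -5  -4 ]
R3 <- R3 - (-1)*R1:  [  0  -5  -7 ]
R3 <- R3 - (1)*R2:  [  0   0  -3 ]
Multipliers (in order of application): m_{21} = 1, m_{31} = -1, m_{32} = 1

multipliers: 1, -1, 1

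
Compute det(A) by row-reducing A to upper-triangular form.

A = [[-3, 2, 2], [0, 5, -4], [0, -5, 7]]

det(A) = -45

Forward elimination:
R3 <- R3 - (-1)*R2:  [ 0  0  3 ]
Upper-triangular form:
[ -3  2   2 ]
[  0  5  -4 ]
[  0  0   3 ]
det(A) = (-1)^0 * (-3) * (5) * (3) = -45  (0 row swaps -> sign +1)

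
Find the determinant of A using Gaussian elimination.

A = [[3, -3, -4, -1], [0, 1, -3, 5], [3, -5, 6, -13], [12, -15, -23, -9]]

Forward elimination:
R3 <- R3 - (1)*R1:  [   0   -2   10  -12 ]
R4 <- R4 - (4)*R1:  [  0  -3  -7  -5 ]
R3 <- R3 - (-2)*R2:  [  0   0   4  -2 ]
R4 <- R4 - (-3)*R2:  [   0    0  -16   10 ]
R4 <- R4 - (-4)*R3:  [ 0  0  0  2 ]
Upper-triangular form:
[ 3  -3  -4  -1 ]
[ 0   1  -3   5 ]
[ 0   0   4  -2 ]
[ 0   0   0   2 ]
det(A) = (-1)^0 * (3) * (1) * (4) * (2) = 24  (0 row swaps -> sign +1)

det(A) = 24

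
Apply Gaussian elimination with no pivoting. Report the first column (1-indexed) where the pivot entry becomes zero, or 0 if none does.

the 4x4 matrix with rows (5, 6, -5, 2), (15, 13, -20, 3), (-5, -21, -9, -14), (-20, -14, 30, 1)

first zero-pivot column = 0

Naive forward elimination:
R2 <- R2 - (3)*R1:  [  0  -5  -5  -3 ]
R3 <- R3 - (-1)*R1:  [   0  -15  -14  -12 ]
R4 <- R4 - (-4)*R1:  [  0  10  10   9 ]
R3 <- R3 - (3)*R2:  [  0   0   1  -3 ]
R4 <- R4 - (-2)*R2:  [ 0  0  0  3 ]
All pivots nonzero; naive elimination completes without hitting a zero pivot.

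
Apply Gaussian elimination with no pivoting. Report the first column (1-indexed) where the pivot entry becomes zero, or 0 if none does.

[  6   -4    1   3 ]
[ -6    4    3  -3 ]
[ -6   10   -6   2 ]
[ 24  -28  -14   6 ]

first zero-pivot column = 2

Naive forward elimination:
R2 <- R2 - (-1)*R1:  [ 0  0  4  0 ]
R3 <- R3 - (-1)*R1:  [  0   6  -5   5 ]
R4 <- R4 - (4)*R1:  [   0  -12  -18   -6 ]
Matrix at this point:
[ 6   -4    1   3 ]
[ 0    0    4   0 ]
[ 0    6   -5   5 ]
[ 0  -12  -18  -6 ]
Pivot entry (2,2) is zero but row 3 has 6 in column 2 -> naive elimination stops; a row interchange (e.g. R2 <-> R3) would be required here.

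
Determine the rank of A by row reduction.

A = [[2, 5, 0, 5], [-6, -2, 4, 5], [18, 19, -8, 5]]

Row reduction:
R2 <- R2 - (-3)*R1:  [  0  13   4  20 ]
R3 <- R3 - (9)*R1:  [   0  -26   -8  -40 ]
R3 <- R3 - (-2)*R2:  [ 0  0  0  0 ]
Row echelon form:
[ 2   5  0   5 ]
[ 0  13  4  20 ]
[ 0   0  0   0 ]
Nonzero rows / pivot columns: 2

rank(A) = 2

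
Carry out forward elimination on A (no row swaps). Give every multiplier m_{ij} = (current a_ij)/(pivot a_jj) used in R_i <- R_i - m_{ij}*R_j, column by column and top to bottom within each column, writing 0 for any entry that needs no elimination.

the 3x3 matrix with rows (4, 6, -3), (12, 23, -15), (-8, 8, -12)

Forward elimination:
R2 <- R2 - (3)*R1:  [  0   5  -6 ]
R3 <- R3 - (-2)*R1:  [   0   20  -18 ]
R3 <- R3 - (4)*R2:  [ 0  0  6 ]
Multipliers (in order of application): m_{21} = 3, m_{31} = -2, m_{32} = 4

multipliers: 3, -2, 4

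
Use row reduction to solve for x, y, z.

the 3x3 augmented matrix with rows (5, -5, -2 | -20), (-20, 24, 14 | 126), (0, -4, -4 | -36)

Forward elimination on [A|b]:
R2 <- R2 - (-4)*R1:  [  0   4   6  46 ]
R3 <- R3 - (-1)*R2:  [  0   0   2  10 ]
Row echelon form:
[ 5  -5  -2  |  -20 ]
[ 0   4   6  |   46 ]
[ 0   0   2  |   10 ]
Back-substitution:
z = (10) / 2 = 5
y = (46 - (6)*(5)) / 4 = 4
x = (-20 - (-5)*(4) - (-2)*(5)) / 5 = 2

(2, 4, 5)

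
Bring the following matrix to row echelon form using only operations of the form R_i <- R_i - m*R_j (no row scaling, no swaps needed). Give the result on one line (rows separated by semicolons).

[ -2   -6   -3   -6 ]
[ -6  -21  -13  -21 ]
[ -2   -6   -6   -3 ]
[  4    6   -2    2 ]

Forward elimination:
R2 <- R2 - (3)*R1:  [  0  -3  -4  -3 ]
R3 <- R3 - (1)*R1:  [  0   0  -3   3 ]
R4 <- R4 - (-2)*R1:  [   0   -6   -8  -10 ]
R4 <- R4 - (2)*R2:  [  0   0   0  -4 ]
Row echelon form:
[ -2  -6  -3  -6 ]
[  0  -3  -4  -3 ]
[  0   0  -3   3 ]
[  0   0   0  -4 ]

REF = [-2 -6 -3 -6; 0 -3 -4 -3; 0 0 -3 3; 0 0 0 -4]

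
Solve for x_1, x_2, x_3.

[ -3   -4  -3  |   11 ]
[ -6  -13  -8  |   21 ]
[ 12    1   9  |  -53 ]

Forward elimination on [A|b]:
R2 <- R2 - (2)*R1:  [  0  -5  -2  -1 ]
R3 <- R3 - (-4)*R1:  [   0  -15   -3   -9 ]
R3 <- R3 - (3)*R2:  [  0   0   3  -6 ]
Row echelon form:
[ -3  -4  -3  |  11 ]
[  0  -5  -2  |  -1 ]
[  0   0   3  |  -6 ]
Back-substitution:
x_3 = (-6) / 3 = -2
x_2 = (-1 - (-2)*(-2)) / -5 = 1
x_1 = (11 - (-4)*(1) - (-3)*(-2)) / -3 = -3

(-3, 1, -2)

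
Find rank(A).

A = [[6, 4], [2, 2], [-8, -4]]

Row reduction:
R2 <- R2 - (1/3)*R1:  [   0  2/3 ]
R3 <- R3 - (-4/3)*R1:  [   0  4/3 ]
R3 <- R3 - (2)*R2:  [ 0  0 ]
Row echelon form:
[ 6    4 ]
[ 0  2/3 ]
[ 0    0 ]
Nonzero rows / pivot columns: 2

rank(A) = 2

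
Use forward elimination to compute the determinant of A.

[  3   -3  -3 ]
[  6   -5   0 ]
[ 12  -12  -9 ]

Forward elimination:
R2 <- R2 - (2)*R1:  [ 0  1  6 ]
R3 <- R3 - (4)*R1:  [ 0  0  3 ]
Upper-triangular form:
[ 3  -3  -3 ]
[ 0   1   6 ]
[ 0   0   3 ]
det(A) = (-1)^0 * (3) * (1) * (3) = 9  (0 row swaps -> sign +1)

det(A) = 9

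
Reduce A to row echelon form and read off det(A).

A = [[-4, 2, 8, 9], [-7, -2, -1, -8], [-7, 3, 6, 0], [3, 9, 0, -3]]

det(A) = -696

Forward elimination:
R2 <- R2 - (7/4)*R1:  [     0  -11/2    -15  -95/4 ]
R3 <- R3 - (7/4)*R1:  [     0   -1/2     -8  -63/4 ]
R4 <- R4 - (-3/4)*R1:  [    0  21/2     6  15/4 ]
R3 <- R3 - (1/11)*R2:  [       0        0   -73/11  -299/22 ]
R4 <- R4 - (-21/11)*R2:  [       0        0  -249/11  -915/22 ]
R4 <- R4 - (249/73)*R3:  [      0       0       0  348/73 ]
Upper-triangular form:
[ -4      2       8        9 ]
[  0  -11/2     -15    -95/4 ]
[  0      0  -73/11  -299/22 ]
[  0      0       0   348/73 ]
det(A) = (-1)^0 * (-4) * (-11/2) * (-73/11) * (348/73) = -696  (0 row swaps -> sign +1)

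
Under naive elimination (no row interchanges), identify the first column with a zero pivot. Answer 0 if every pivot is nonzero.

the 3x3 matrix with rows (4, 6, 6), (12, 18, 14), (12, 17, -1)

Naive forward elimination:
R2 <- R2 - (3)*R1:  [  0   0  -4 ]
R3 <- R3 - (3)*R1:  [   0   -1  -19 ]
Matrix at this point:
[ 4   6    6 ]
[ 0   0   -4 ]
[ 0  -1  -19 ]
Pivot entry (2,2) is zero but row 3 has -1 in column 2 -> naive elimination stops; a row interchange (e.g. R2 <-> R3) would be required here.

first zero-pivot column = 2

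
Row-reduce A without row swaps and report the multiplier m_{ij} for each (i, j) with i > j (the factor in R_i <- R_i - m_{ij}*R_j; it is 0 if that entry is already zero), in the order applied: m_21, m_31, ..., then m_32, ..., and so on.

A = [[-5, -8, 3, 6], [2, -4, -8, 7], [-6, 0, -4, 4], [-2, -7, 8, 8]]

multipliers: -2/5, 6/5, 2/5, -4/3, 19/36, -187/300

Forward elimination:
R2 <- R2 - (-2/5)*R1:  [     0  -36/5  -34/5   47/5 ]
R3 <- R3 - (6/5)*R1:  [     0   48/5  -38/5  -16/5 ]
R4 <- R4 - (2/5)*R1:  [     0  -19/5   34/5   28/5 ]
R3 <- R3 - (-4/3)*R2:  [     0      0  -50/3   28/3 ]
R4 <- R4 - (19/36)*R2:  [      0       0  187/18   23/36 ]
R4 <- R4 - (-187/300)*R3:  [        0         0         0  1937/300 ]
Multipliers (in order of application): m_{21} = -2/5, m_{31} = 6/5, m_{41} = 2/5, m_{32} = -4/3, m_{42} = 19/36, m_{43} = -187/300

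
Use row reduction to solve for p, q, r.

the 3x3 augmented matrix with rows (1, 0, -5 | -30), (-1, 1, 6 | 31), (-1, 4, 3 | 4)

(-5, -4, 5)

Forward elimination on [A|b]:
R2 <- R2 - (-1)*R1:  [ 0  1  1  1 ]
R3 <- R3 - (-1)*R1:  [   0    4   -2  -26 ]
R3 <- R3 - (4)*R2:  [   0    0   -6  -30 ]
Row echelon form:
[ 1  0  -5  |  -30 ]
[ 0  1   1  |    1 ]
[ 0  0  -6  |  -30 ]
Back-substitution:
r = (-30) / -6 = 5
q = (1 - (1)*(5)) / 1 = -4
p = (-30 - (-5)*(5)) / 1 = -5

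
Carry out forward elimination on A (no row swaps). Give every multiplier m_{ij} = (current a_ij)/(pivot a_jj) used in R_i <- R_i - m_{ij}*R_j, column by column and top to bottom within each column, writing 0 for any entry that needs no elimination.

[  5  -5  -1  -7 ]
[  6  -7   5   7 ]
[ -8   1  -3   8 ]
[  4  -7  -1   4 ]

Forward elimination:
R2 <- R2 - (6/5)*R1:  [    0    -1  31/5  77/5 ]
R3 <- R3 - (-8/5)*R1:  [     0     -7  -23/5  -16/5 ]
R4 <- R4 - (4/5)*R1:  [    0    -3  -1/5  48/5 ]
R3 <- R3 - (7)*R2:  [    0     0   -48  -111 ]
R4 <- R4 - (3)*R2:  [      0       0   -94/5  -183/5 ]
R4 <- R4 - (47/120)*R3:  [    0     0     0  55/8 ]
Multipliers (in order of application): m_{21} = 6/5, m_{31} = -8/5, m_{41} = 4/5, m_{32} = 7, m_{42} = 3, m_{43} = 47/120

multipliers: 6/5, -8/5, 4/5, 7, 3, 47/120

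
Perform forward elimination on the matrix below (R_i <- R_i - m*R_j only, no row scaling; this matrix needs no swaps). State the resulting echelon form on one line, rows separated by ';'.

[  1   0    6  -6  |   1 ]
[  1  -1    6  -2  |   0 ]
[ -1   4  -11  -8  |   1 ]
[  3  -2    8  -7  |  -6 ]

REF = [1 0 6 -6 1; 0 -1 0 4 -1; 0 0 -5 2 -2; 0 0 0 -1 -3]

Forward elimination:
R2 <- R2 - (1)*R1:  [  0  -1   0   4  -1 ]
R3 <- R3 - (-1)*R1:  [   0    4   -5  -14    2 ]
R4 <- R4 - (3)*R1:  [   0   -2  -10   11   -9 ]
R3 <- R3 - (-4)*R2:  [  0   0  -5   2  -2 ]
R4 <- R4 - (2)*R2:  [   0    0  -10    3   -7 ]
R4 <- R4 - (2)*R3:  [  0   0   0  -1  -3 ]
Row echelon form:
[ 1   0   6  -6  |   1 ]
[ 0  -1   0   4  |  -1 ]
[ 0   0  -5   2  |  -2 ]
[ 0   0   0  -1  |  -3 ]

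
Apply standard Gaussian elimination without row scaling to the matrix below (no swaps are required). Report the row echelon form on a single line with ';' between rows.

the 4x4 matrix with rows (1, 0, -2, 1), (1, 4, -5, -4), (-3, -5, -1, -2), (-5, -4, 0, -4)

REF = [1 0 -2 1; 0 4 -3 -5; 0 0 -43/4 -21/4; 0 0 0 101/43]

Forward elimination:
R2 <- R2 - (1)*R1:  [  0   4  -3  -5 ]
R3 <- R3 - (-3)*R1:  [  0  -5  -7   1 ]
R4 <- R4 - (-5)*R1:  [   0   -4  -10    1 ]
R3 <- R3 - (-5/4)*R2:  [     0      0  -43/4  -21/4 ]
R4 <- R4 - (-1)*R2:  [   0    0  -13   -4 ]
R4 <- R4 - (52/43)*R3:  [      0       0       0  101/43 ]
Row echelon form:
[ 1  0     -2       1 ]
[ 0  4     -3      -5 ]
[ 0  0  -43/4   -21/4 ]
[ 0  0      0  101/43 ]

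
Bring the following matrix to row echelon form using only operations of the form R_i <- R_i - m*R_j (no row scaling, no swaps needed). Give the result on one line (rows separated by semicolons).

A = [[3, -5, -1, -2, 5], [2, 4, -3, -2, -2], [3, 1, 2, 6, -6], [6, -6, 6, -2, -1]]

REF = [3 -5 -1 -2 5; 0 22/3 -7/3 -2/3 -16/3; 0 0 54/11 94/11 -73/11; 0 0 0 -124/9 40/9]

Forward elimination:
R2 <- R2 - (2/3)*R1:  [     0   22/3   -7/3   -2/3  -16/3 ]
R3 <- R3 - (1)*R1:  [   0    6    3    8  -11 ]
R4 <- R4 - (2)*R1:  [   0    4    8    2  -11 ]
R3 <- R3 - (9/11)*R2:  [      0       0   54/11   94/11  -73/11 ]
R4 <- R4 - (6/11)*R2:  [      0       0  102/11   26/11  -89/11 ]
R4 <- R4 - (17/9)*R3:  [      0       0       0  -124/9    40/9 ]
Row echelon form:
[ 3    -5     -1      -2       5 ]
[ 0  22/3   -7/3    -2/3   -16/3 ]
[ 0     0  54/11   94/11  -73/11 ]
[ 0     0      0  -124/9    40/9 ]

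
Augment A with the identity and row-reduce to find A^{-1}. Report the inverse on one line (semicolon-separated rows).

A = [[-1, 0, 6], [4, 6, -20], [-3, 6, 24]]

Gauss-Jordan on [A | I]:
R1 <- (1/-1)*R1:  [  1   0  -6  |  -1   0   0 ]
R2 <- R2 - (4)*R1:  [ 0  6  4  |  4  1  0 ]
R3 <- R3 - (-3)*R1:  [  0   6   6  |  -3   0   1 ]
R2 <- (1/6)*R2:  [   0    1  2/3  |  2/3  1/6    0 ]
R3 <- R3 - (6)*R2:  [  0   0   2  |  -7  -1   1 ]
R3 <- (1/2)*R3:  [    0     0     1  |  -7/2  -1/2   1/2 ]
R1 <- R1 - (-6)*R3:  [   1    0    0  |  -22   -3    3 ]
R2 <- R2 - (2/3)*R3:  [    0     1     0  |     3   1/2  -1/3 ]
Right block of [I | A^{-1}] is the inverse:
[  -22    -3     3 ]
[    3   1/2  -1/3 ]
[ -7/2  -1/2   1/2 ]

inverse = [-22 -3 3; 3 1/2 -1/3; -7/2 -1/2 1/2]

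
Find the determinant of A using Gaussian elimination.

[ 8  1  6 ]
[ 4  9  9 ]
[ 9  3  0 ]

det(A) = -549

Forward elimination:
R2 <- R2 - (1/2)*R1:  [    0  17/2     6 ]
R3 <- R3 - (9/8)*R1:  [     0   15/8  -27/4 ]
R3 <- R3 - (15/68)*R2:  [       0        0  -549/68 ]
Upper-triangular form:
[ 8     1        6 ]
[ 0  17/2        6 ]
[ 0     0  -549/68 ]
det(A) = (-1)^0 * (8) * (17/2) * (-549/68) = -549  (0 row swaps -> sign +1)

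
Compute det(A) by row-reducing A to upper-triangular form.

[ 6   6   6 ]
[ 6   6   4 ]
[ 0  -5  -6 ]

det(A) = -60

Forward elimination:
R2 <- R2 - (1)*R1:  [  0   0  -2 ]
R2 <-> R3   (pivot in column 2 was zero)
[ 6   6   6 ]
[ 0  -5  -6 ]
[ 0   0  -2 ]
Upper-triangular form:
[ 6   6   6 ]
[ 0  -5  -6 ]
[ 0   0  -2 ]
det(A) = (-1)^1 * (6) * (-5) * (-2) = -60  (1 row swap -> sign -1)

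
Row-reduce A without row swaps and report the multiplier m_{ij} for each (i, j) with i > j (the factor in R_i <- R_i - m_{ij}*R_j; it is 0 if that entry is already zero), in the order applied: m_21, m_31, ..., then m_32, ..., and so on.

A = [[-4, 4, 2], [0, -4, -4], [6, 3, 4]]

multipliers: 0, -3/2, -9/4

Forward elimination:
R2: entry in column 1 is already 0 -> m_{21} = 0 (no row operation needed)
R3 <- R3 - (-3/2)*R1:  [ 0  9  7 ]
R3 <- R3 - (-9/4)*R2:  [  0   0  -2 ]
Multipliers (in order of application): m_{21} = 0, m_{31} = -3/2, m_{32} = -9/4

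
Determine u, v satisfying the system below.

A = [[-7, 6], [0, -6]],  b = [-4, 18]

(-2, -3)

Forward elimination on [A|b]:
Row echelon form:
[ -7   6  |  -4 ]
[  0  -6  |  18 ]
Back-substitution:
v = (18) / -6 = -3
u = (-4 - (6)*(-3)) / -7 = -2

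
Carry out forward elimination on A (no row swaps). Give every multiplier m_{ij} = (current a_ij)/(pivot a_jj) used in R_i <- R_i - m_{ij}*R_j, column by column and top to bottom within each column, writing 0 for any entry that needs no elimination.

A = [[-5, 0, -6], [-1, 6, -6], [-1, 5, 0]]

Forward elimination:
R2 <- R2 - (1/5)*R1:  [     0      6  -24/5 ]
R3 <- R3 - (1/5)*R1:  [   0    5  6/5 ]
R3 <- R3 - (5/6)*R2:  [    0     0  26/5 ]
Multipliers (in order of application): m_{21} = 1/5, m_{31} = 1/5, m_{32} = 5/6

multipliers: 1/5, 1/5, 5/6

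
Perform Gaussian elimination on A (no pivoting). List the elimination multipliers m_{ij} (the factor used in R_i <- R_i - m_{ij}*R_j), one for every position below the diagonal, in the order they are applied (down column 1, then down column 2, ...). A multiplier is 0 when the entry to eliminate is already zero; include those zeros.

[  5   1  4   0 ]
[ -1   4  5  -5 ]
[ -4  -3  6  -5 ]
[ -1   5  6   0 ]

multipliers: -1/5, -4/5, -1/5, -11/21, 26/21, -8/257

Forward elimination:
R2 <- R2 - (-1/5)*R1:  [    0  21/5  29/5    -5 ]
R3 <- R3 - (-4/5)*R1:  [     0  -11/5   46/5     -5 ]
R4 <- R4 - (-1/5)*R1:  [    0  26/5  34/5     0 ]
R3 <- R3 - (-11/21)*R2:  [       0        0   257/21  -160/21 ]
R4 <- R4 - (26/21)*R2:  [      0       0   -8/21  130/21 ]
R4 <- R4 - (-8/257)*R3:  [        0         0         0  1530/257 ]
Multipliers (in order of application): m_{21} = -1/5, m_{31} = -4/5, m_{41} = -1/5, m_{32} = -11/21, m_{42} = 26/21, m_{43} = -8/257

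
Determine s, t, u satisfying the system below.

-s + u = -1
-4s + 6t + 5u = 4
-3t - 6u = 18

Forward elimination on [A|b]:
R2 <- R2 - (4)*R1:  [ 0  6  1  8 ]
R3 <- R3 - (-1/2)*R2:  [     0      0  -11/2     22 ]
Row echelon form:
[ -1  0      1  |  -1 ]
[  0  6      1  |   8 ]
[  0  0  -11/2  |  22 ]
Back-substitution:
u = (22) / (-11/2) = -4
t = (8 - (1)*(-4)) / 6 = 2
s = (-1 - (1)*(-4)) / -1 = -3

(-3, 2, -4)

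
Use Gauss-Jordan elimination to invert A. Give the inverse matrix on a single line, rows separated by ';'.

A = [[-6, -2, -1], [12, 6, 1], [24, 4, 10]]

inverse = [-7/6 -1/3 -1/12; 2 3/4 1/8; 2 1/2 1/4]

Gauss-Jordan on [A | I]:
R1 <- (1/-6)*R1:  [    1   1/3   1/6  |  -1/6     0     0 ]
R2 <- R2 - (12)*R1:  [  0   2  -1  |   2   1   0 ]
R3 <- R3 - (24)*R1:  [  0  -4   6  |   4   0   1 ]
R2 <- (1/2)*R2:  [    0     1  -1/2  |     1   1/2     0 ]
R1 <- R1 - (1/3)*R2:  [    1     0   1/3  |  -1/2  -1/6     0 ]
R3 <- R3 - (-4)*R2:  [ 0  0  4  |  8  2  1 ]
R3 <- (1/4)*R3:  [   0    0    1  |    2  1/2  1/4 ]
R1 <- R1 - (1/3)*R3:  [     1      0      0  |   -7/6   -1/3  -1/12 ]
R2 <- R2 - (-1/2)*R3:  [   0    1    0  |    2  3/4  1/8 ]
Right block of [I | A^{-1}] is the inverse:
[ -7/6  -1/3  -1/12 ]
[    2   3/4    1/8 ]
[    2   1/2    1/4 ]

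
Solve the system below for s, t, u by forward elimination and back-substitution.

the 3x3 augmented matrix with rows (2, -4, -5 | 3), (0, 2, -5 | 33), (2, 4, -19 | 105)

(-3, 4, -5)

Forward elimination on [A|b]:
R3 <- R3 - (1)*R1:  [   0    8  -14  102 ]
R3 <- R3 - (4)*R2:  [   0    0    6  -30 ]
Row echelon form:
[ 2  -4  -5  |    3 ]
[ 0   2  -5  |   33 ]
[ 0   0   6  |  -30 ]
Back-substitution:
u = (-30) / 6 = -5
t = (33 - (-5)*(-5)) / 2 = 4
s = (3 - (-4)*(4) - (-5)*(-5)) / 2 = -3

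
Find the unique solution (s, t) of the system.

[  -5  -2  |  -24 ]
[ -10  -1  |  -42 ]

(4, 2)

Forward elimination on [A|b]:
R2 <- R2 - (2)*R1:  [ 0  3  6 ]
Row echelon form:
[ -5  -2  |  -24 ]
[  0   3  |    6 ]
Back-substitution:
t = (6) / 3 = 2
s = (-24 - (-2)*(2)) / -5 = 4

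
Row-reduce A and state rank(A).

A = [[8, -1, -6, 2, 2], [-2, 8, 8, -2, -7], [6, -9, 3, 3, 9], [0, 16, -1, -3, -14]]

Row reduction:
R2 <- R2 - (-1/4)*R1:  [     0   31/4   13/2   -3/2  -13/2 ]
R3 <- R3 - (3/4)*R1:  [     0  -33/4   15/2    3/2   15/2 ]
R3 <- R3 - (-33/31)*R2:  [      0       0  447/31   -3/31   18/31 ]
R4 <- R4 - (64/31)*R2:  [       0        0  -447/31     3/31   -18/31 ]
R4 <- R4 - (-1)*R3:  [ 0  0  0  0  0 ]
Row echelon form:
[ 8    -1      -6      2      2 ]
[ 0  31/4    13/2   -3/2  -13/2 ]
[ 0     0  447/31  -3/31  18/31 ]
[ 0     0       0      0      0 ]
Nonzero rows / pivot columns: 3

rank(A) = 3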